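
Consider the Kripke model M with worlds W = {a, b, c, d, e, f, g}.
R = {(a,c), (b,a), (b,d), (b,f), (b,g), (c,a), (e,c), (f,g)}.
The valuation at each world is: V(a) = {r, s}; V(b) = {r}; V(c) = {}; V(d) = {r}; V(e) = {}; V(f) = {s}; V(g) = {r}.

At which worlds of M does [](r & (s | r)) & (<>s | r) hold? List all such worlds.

Let φ = [](r & (s | r)) & (<>s | r). Evaluate φ at each world:
  a (successors {c}): φ is false.
  b (successors {a, d, f, g}): φ is false.
  c (successors {a}): φ is true.
  d (successors ∅): φ is true.
  e (successors {c}): φ is false.
  f (successors {g}): φ is false.
  g (successors ∅): φ is true.
For instance, at c:
  At c: [](r & (s | r)) is true, <>s | r is true, so [](r & (s | r)) & (<>s | r) is true.
    At c: [](r & (s | r)) requires r & (s | r) at every successor {a}.
      At a: r & (s | r) is true.
    So [](r & (s | r)) is true at c.
    At c: <>s is true, r is false, so <>s | r is true.
      At c: <>s requires s at some successor in {a}.
        s holds at a, so <>s is true at c.
Satisfying worlds: {c, d, g}

c, d, g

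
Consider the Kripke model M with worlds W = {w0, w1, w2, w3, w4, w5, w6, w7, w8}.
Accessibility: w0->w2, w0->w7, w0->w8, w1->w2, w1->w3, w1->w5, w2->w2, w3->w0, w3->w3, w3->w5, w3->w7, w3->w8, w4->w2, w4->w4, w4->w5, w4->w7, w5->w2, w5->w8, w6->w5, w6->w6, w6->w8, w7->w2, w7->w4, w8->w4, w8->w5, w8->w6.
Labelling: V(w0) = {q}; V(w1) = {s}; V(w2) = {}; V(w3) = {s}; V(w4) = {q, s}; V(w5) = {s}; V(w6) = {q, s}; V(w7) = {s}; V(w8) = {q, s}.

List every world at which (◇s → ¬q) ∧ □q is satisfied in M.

none

Let φ = (◇s → ¬q) ∧ □q. Evaluate φ at each world:
  w0 (successors {w2, w7, w8}): φ is false.
  w1 (successors {w2, w3, w5}): φ is false.
  w2 (successors {w2}): φ is false.
  w3 (successors {w0, w3, w5, w7, w8}): φ is false.
  w4 (successors {w2, w4, w5, w7}): φ is false.
  w5 (successors {w2, w8}): φ is false.
  w6 (successors {w5, w6, w8}): φ is false.
  w7 (successors {w2, w4}): φ is false.
  w8 (successors {w4, w5, w6}): φ is false.
For instance, at w0:
  At w0: ◇s → ¬q is false, □q is false, so (◇s → ¬q) ∧ □q is false.
    At w0: ◇s is true, ¬q is false, so ◇s → ¬q is false.
      At w0: ◇s requires s at some successor in {w2, w7, w8}.
        s holds at w7, so ◇s is true at w0.
    At w0: □q requires q at every successor {w2, w7, w8}.
      q fails at w2, so □q is false at w0.
Satisfying worlds: none.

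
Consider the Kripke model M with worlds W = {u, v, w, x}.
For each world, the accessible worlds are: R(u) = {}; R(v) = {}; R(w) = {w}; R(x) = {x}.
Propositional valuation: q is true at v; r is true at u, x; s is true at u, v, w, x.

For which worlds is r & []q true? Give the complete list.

Recall that []ψ holds at a world iff ψ holds at every accessible world, and <>ψ holds iff ψ holds at some accessible world.
Let φ = r & []q. Evaluate φ at each world:
  u (successors ∅): φ is true.
  v (successors ∅): φ is false.
  w (successors {w}): φ is false.
  x (successors {x}): φ is false.
For instance, at w:
  At w: r is false, []q is false, so r & []q is false.
    At w: []q requires q at every successor {w}.
      q fails at w, so []q is false at w.
Satisfying worlds: {u}

u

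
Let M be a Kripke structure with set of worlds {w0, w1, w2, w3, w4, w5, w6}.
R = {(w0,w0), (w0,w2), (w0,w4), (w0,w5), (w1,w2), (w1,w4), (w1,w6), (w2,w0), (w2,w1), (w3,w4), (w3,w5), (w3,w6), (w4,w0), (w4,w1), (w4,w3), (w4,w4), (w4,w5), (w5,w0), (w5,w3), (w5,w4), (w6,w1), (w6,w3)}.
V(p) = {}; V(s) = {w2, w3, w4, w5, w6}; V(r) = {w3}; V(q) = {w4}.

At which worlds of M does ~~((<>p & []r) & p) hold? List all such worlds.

none

Recall that []ψ holds at a world iff ψ holds at every accessible world, and <>ψ holds iff ψ holds at some accessible world.
Let φ = ~~((<>p & []r) & p). Evaluate φ at each world:
  w0 (successors {w0, w2, w4, w5}): φ is false.
  w1 (successors {w2, w4, w6}): φ is false.
  w2 (successors {w0, w1}): φ is false.
  w3 (successors {w4, w5, w6}): φ is false.
  w4 (successors {w0, w1, w3, w4, w5}): φ is false.
  w5 (successors {w0, w3, w4}): φ is false.
  w6 (successors {w1, w3}): φ is false.
For instance, at w3:
  At w3: ~((<>p & []r) & p) is true, so ~~((<>p & []r) & p) is false.
    At w3: (<>p & []r) & p is false, so ~((<>p & []r) & p) is true.
      At w3: <>p & []r is false, p is false, so (<>p & []r) & p is false.
Satisfying worlds: none.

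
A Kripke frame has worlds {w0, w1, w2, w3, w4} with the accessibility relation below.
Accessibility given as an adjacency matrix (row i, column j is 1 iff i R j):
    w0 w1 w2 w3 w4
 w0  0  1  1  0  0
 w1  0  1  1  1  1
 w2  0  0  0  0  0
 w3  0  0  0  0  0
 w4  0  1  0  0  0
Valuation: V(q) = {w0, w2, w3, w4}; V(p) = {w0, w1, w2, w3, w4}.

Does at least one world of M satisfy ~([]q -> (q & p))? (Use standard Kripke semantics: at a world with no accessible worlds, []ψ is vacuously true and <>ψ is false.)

Let φ = ~([]q -> (q & p)). Evaluate φ at each world:
  w0 (successors {w1, w2}): φ is false.
  w1 (successors {w1, w2, w3, w4}): φ is false.
  w2 (successors ∅): φ is false.
  w3 (successors ∅): φ is false.
  w4 (successors {w1}): φ is false.
For instance, at w4:
  At w4: []q -> (q & p) is true, so ~([]q -> (q & p)) is false.
    At w4: []q is false, q & p is true, so []q -> (q & p) is true.
      At w4: []q requires q at every successor {w1}.
        q fails at w1, so []q is false at w4.

No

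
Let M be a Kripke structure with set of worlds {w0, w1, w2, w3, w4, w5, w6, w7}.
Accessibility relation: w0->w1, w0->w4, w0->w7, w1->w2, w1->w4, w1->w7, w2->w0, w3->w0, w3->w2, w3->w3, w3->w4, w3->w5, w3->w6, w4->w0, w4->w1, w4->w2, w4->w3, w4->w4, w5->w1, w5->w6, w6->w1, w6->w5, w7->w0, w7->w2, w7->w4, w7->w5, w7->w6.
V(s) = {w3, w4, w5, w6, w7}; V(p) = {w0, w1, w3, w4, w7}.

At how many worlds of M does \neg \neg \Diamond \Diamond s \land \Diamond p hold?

8

Let φ = \neg \neg \Diamond \Diamond s \land \Diamond p. Evaluate φ at each world:
  w0 (successors {w1, w4, w7}): φ is true.
  w1 (successors {w2, w4, w7}): φ is true.
  w2 (successors {w0}): φ is true.
  w3 (successors {w0, w2, w3, w4, w5, w6}): φ is true.
  w4 (successors {w0, w1, w2, w3, w4}): φ is true.
  w5 (successors {w1, w6}): φ is true.
  w6 (successors {w1, w5}): φ is true.
  w7 (successors {w0, w2, w4, w5, w6}): φ is true.
For instance, at w0:
  At w0: \neg \neg \Diamond \Diamond s is true, \Diamond p is true, so \neg \neg \Diamond \Diamond s \land \Diamond p is true.
    At w0: \neg \Diamond \Diamond s is false, so \neg \neg \Diamond \Diamond s is true.
      At w0: \Diamond \Diamond s is true, so \neg \Diamond \Diamond s is false.
    At w0: \Diamond p requires p at some successor in {w1, w4, w7}.
      p holds at w1, so \Diamond p is true at w0.
Satisfying worlds: {w0, w1, w2, w3, w4, w5, w6, w7}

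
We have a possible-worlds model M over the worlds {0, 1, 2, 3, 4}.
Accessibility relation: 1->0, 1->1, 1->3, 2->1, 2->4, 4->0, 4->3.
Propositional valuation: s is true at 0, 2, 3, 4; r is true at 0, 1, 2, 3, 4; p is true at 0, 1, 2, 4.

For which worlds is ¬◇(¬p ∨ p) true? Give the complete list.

Let φ = ¬◇(¬p ∨ p). Evaluate φ at each world:
  0 (successors ∅): φ is true.
  1 (successors {0, 1, 3}): φ is false.
  2 (successors {1, 4}): φ is false.
  3 (successors ∅): φ is true.
  4 (successors {0, 3}): φ is false.
For instance, at 2:
  At 2: ◇(¬p ∨ p) is true, so ¬◇(¬p ∨ p) is false.
    At 2: ◇(¬p ∨ p) requires ¬p ∨ p at some successor in {1, 4}.
      ¬p ∨ p holds at 1, so ◇(¬p ∨ p) is true at 2.
Satisfying worlds: {0, 3}

0, 3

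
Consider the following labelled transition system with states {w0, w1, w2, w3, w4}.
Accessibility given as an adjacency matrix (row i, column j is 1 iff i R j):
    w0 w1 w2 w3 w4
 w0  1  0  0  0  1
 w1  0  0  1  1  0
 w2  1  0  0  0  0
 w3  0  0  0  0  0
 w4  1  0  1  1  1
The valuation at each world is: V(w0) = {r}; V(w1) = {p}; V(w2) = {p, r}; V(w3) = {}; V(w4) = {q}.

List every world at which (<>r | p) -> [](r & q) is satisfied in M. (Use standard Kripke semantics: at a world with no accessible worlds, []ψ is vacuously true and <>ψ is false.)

Recall that []ψ holds at a world iff ψ holds at every accessible world, and <>ψ holds iff ψ holds at some accessible world.
Let φ = (<>r | p) -> [](r & q). Evaluate φ at each world:
  w0 (successors {w0, w4}): φ is false.
  w1 (successors {w2, w3}): φ is false.
  w2 (successors {w0}): φ is false.
  w3 (successors ∅): φ is true.
  w4 (successors {w0, w2, w3, w4}): φ is false.
For instance, at w4:
  At w4: <>r | p is true, [](r & q) is false, so (<>r | p) -> [](r & q) is false.
    At w4: <>r is true, p is false, so <>r | p is true.
      At w4: <>r requires r at some successor in {w0, w2, w3, w4}.
        r holds at w0, so <>r is true at w4.
    At w4: [](r & q) requires r & q at every successor {w0, w2, w3, w4}.
      r & q fails at w0, so [](r & q) is false at w4.
Satisfying worlds: {w3}

w3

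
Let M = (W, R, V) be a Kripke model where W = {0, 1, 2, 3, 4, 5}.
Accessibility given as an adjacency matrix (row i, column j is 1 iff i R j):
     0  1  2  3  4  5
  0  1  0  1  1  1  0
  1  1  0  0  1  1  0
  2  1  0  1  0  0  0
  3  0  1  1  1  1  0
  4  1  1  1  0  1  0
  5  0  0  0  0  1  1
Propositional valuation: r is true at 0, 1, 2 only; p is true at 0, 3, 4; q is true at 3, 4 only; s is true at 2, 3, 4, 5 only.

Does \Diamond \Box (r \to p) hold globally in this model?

Let φ = \Diamond \Box (r \to p). Evaluate φ at each world:
  0 (successors {0, 2, 3, 4}): φ is false.
  1 (successors {0, 3, 4}): φ is false.
  2 (successors {0, 2}): φ is false.
  3 (successors {1, 2, 3, 4}): φ is true.
  4 (successors {0, 1, 2, 4}): φ is true.
  5 (successors {4, 5}): φ is true.
Detail at 0 (counterexample):
  At 0: \Diamond \Box (r \to p) requires \Box (r \to p) at some successor in {0, 2, 3, 4}.
    At 0: \Box (r \to p) is false.
    At 2: \Box (r \to p) is false.
    At 3: \Box (r \to p) is false.
    At 4: \Box (r \to p) is false.
  So \Diamond \Box (r \to p) is false at 0.

No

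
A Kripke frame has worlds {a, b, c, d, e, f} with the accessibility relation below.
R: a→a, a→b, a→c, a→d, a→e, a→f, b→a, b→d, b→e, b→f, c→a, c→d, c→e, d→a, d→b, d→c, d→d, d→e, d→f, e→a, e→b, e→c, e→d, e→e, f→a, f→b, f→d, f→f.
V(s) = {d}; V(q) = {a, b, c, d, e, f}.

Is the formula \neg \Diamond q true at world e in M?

At e: \Diamond q is true, so \neg \Diamond q is false.
  At e: \Diamond q requires q at some successor in {a, b, c, d, e}.
    q holds at a, so \Diamond q is true at e.

No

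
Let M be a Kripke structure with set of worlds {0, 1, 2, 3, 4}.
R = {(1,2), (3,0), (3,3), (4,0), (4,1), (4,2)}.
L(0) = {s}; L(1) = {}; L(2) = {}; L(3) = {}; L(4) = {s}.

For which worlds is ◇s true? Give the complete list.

3, 4

Let φ = ◇s. Evaluate φ at each world:
  0 (successors ∅): φ is false.
  1 (successors {2}): φ is false.
  2 (successors ∅): φ is false.
  3 (successors {0, 3}): φ is true.
  4 (successors {0, 1, 2}): φ is true.
For instance, at 4:
  At 4: ◇s requires s at some successor in {0, 1, 2}.
    s holds at 0, so ◇s is true at 4.
Satisfying worlds: {3, 4}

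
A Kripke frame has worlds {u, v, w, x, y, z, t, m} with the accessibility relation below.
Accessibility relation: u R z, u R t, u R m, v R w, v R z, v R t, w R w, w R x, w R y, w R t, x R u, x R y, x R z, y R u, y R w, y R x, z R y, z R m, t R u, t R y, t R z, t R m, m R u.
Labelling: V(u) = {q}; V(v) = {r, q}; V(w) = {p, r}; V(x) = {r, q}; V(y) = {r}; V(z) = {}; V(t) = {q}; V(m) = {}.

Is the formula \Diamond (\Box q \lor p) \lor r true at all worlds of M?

No

Let φ = \Diamond (\Box q \lor p) \lor r. Evaluate φ at each world:
  u (successors {z, t, m}): φ is true.
  v (successors {w, z, t}): φ is true.
  w (successors {w, x, y, t}): φ is true.
  x (successors {u, y, z}): φ is true.
  y (successors {u, w, x}): φ is true.
  z (successors {y, m}): φ is true.
  t (successors {u, y, z, m}): φ is true.
  m (successors {u}): φ is false.
Detail at m (counterexample):
  At m: \Diamond (\Box q \lor p) is false, r is false, so \Diamond (\Box q \lor p) \lor r is false.
    At m: \Diamond (\Box q \lor p) requires \Box q \lor p at some successor in {u}.
      At u: \Box q \lor p is false.
    So \Diamond (\Box q \lor p) is false at m.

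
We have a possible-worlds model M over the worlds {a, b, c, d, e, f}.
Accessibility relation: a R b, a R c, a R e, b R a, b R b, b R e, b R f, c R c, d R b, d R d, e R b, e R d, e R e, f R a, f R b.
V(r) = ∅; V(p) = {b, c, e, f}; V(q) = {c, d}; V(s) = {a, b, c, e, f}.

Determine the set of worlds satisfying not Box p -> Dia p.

Recall that Box ψ holds at a world iff ψ holds at every accessible world, and Dia ψ holds iff ψ holds at some accessible world.
Let φ = not Box p -> Dia p. Evaluate φ at each world:
  a (successors {b, c, e}): φ is true.
  b (successors {a, b, e, f}): φ is true.
  c (successors {c}): φ is true.
  d (successors {b, d}): φ is true.
  e (successors {b, d, e}): φ is true.
  f (successors {a, b}): φ is true.
For instance, at b:
  At b: not Box p is true, Dia p is true, so not Box p -> Dia p is true.
    At b: Box p is false, so not Box p is true.
      At b: Box p requires p at every successor {a, b, e, f}.
        p fails at a, so Box p is false at b.
    At b: Dia p requires p at some successor in {a, b, e, f}.
      p holds at b, so Dia p is true at b.
Satisfying worlds: {a, b, c, d, e, f}

a, b, c, d, e, f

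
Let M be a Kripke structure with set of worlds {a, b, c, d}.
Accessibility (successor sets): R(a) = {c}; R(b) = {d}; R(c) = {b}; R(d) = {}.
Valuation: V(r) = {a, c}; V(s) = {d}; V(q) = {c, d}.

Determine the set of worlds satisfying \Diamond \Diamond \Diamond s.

a

Let φ = \Diamond \Diamond \Diamond s. Evaluate φ at each world:
  a (successors {c}): φ is true.
  b (successors {d}): φ is false.
  c (successors {b}): φ is false.
  d (successors ∅): φ is false.
For instance, at b:
  At b: \Diamond \Diamond \Diamond s requires \Diamond \Diamond s at some successor in {d}.
    At d: \Diamond \Diamond s is false.
  So \Diamond \Diamond \Diamond s is false at b.
Satisfying worlds: {a}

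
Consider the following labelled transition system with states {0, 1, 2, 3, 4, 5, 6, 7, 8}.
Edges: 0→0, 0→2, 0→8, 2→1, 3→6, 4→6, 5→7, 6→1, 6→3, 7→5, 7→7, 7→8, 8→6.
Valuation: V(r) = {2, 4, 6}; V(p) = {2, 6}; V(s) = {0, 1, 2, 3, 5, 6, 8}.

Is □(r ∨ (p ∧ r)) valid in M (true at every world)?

Let φ = □(r ∨ (p ∧ r)). Evaluate φ at each world:
  0 (successors {0, 2, 8}): φ is false.
  1 (successors ∅): φ is true.
  2 (successors {1}): φ is false.
  3 (successors {6}): φ is true.
  4 (successors {6}): φ is true.
  5 (successors {7}): φ is false.
  6 (successors {1, 3}): φ is false.
  7 (successors {5, 7, 8}): φ is false.
  8 (successors {6}): φ is true.
Detail at 0 (counterexample):
  At 0: □(r ∨ (p ∧ r)) requires r ∨ (p ∧ r) at every successor {0, 2, 8}.
    r ∨ (p ∧ r) fails at 0, so □(r ∨ (p ∧ r)) is false at 0.

No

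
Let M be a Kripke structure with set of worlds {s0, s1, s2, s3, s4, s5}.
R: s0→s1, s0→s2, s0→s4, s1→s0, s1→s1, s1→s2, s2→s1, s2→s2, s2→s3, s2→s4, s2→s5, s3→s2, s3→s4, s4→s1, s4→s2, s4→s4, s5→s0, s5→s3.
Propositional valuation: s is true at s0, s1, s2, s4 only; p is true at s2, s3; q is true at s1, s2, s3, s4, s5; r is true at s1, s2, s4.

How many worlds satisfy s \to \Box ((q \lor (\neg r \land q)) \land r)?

Let φ = s \to \Box ((q \lor (\neg r \land q)) \land r). Evaluate φ at each world:
  s0 (successors {s1, s2, s4}): φ is true.
  s1 (successors {s0, s1, s2}): φ is false.
  s2 (successors {s1, s2, s3, s4, s5}): φ is false.
  s3 (successors {s2, s4}): φ is true.
  s4 (successors {s1, s2, s4}): φ is true.
  s5 (successors {s0, s3}): φ is true.
For instance, at s3:
  At s3: s is false, \Box ((q \lor (\neg r \land q)) \land r) is true, so s \to \Box ((q \lor (\neg r \land q)) \land r) is true.
    At s3: \Box ((q \lor (\neg r \land q)) \land r) requires (q \lor (\neg r \land q)) \land r at every successor {s2, s4}.
      At s2: (q \lor (\neg r \land q)) \land r is true.
      At s4: (q \lor (\neg r \land q)) \land r is true.
    So \Box ((q \lor (\neg r \land q)) \land r) is true at s3.
Satisfying worlds: {s0, s3, s4, s5}

4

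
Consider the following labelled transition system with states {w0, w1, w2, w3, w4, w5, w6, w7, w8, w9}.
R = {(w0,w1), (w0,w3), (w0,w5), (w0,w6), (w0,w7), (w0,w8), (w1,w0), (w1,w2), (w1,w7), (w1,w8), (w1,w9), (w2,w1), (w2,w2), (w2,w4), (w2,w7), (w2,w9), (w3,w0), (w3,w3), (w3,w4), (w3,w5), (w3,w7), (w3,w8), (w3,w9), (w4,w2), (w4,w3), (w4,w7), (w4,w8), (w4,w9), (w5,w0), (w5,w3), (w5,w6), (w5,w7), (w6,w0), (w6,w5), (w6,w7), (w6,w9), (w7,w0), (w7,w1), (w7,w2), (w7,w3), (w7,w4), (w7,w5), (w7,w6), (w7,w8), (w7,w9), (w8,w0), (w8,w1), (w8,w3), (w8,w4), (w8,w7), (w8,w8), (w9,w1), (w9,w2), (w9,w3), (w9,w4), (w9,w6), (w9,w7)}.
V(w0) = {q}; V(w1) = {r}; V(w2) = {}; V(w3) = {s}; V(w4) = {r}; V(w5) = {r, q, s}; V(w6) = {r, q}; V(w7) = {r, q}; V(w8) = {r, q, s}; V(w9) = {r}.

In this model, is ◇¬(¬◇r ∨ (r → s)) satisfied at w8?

Recall that ◇ψ holds at a world iff ψ holds at some accessible world.
At w8: ◇¬(¬◇r ∨ (r → s)) requires ¬(¬◇r ∨ (r → s)) at some successor in {w0, w1, w3, w4, w7, w8}.
  ¬(¬◇r ∨ (r → s)) holds at w1, so ◇¬(¬◇r ∨ (r → s)) is true at w8.
    At w1: ¬◇r ∨ (r → s) is false, so ¬(¬◇r ∨ (r → s)) is true.
      At w1: ¬◇r is false, r → s is false, so ¬◇r ∨ (r → s) is false.

Yes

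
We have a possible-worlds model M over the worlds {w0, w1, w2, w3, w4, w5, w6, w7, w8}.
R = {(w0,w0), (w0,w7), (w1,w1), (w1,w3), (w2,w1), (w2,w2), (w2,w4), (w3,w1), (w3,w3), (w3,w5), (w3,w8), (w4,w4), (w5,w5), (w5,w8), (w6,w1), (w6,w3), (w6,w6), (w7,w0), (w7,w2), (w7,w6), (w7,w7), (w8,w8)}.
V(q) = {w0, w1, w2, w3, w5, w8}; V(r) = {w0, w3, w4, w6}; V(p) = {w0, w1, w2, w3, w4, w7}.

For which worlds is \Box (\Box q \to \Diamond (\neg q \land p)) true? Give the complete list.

Let φ = \Box (\Box q \to \Diamond (\neg q \land p)). Evaluate φ at each world:
  w0 (successors {w0, w7}): φ is true.
  w1 (successors {w1, w3}): φ is false.
  w2 (successors {w1, w2, w4}): φ is false.
  w3 (successors {w1, w3, w5, w8}): φ is false.
  w4 (successors {w4}): φ is true.
  w5 (successors {w5, w8}): φ is false.
  w6 (successors {w1, w3, w6}): φ is false.
  w7 (successors {w0, w2, w6, w7}): φ is true.
  w8 (successors {w8}): φ is false.
For instance, at w1:
  At w1: \Box (\Box q \to \Diamond (\neg q \land p)) requires \Box q \to \Diamond (\neg q \land p) at every successor {w1, w3}.
    \Box q \to \Diamond (\neg q \land p) fails at w1, so \Box (\Box q \to \Diamond (\neg q \land p)) is false at w1.
      At w1: \Box q is true, \Diamond (\neg q \land p) is false, so \Box q \to \Diamond (\neg q \land p) is false.
Satisfying worlds: {w0, w4, w7}

w0, w4, w7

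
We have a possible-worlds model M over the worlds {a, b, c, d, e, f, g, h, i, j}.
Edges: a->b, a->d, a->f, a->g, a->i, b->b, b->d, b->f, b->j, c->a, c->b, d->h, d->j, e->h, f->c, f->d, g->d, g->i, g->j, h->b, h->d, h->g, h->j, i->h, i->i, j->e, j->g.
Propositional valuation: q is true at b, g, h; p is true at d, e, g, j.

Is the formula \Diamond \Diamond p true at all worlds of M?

Yes

Recall that \Diamond ψ holds at a world iff ψ holds at some accessible world.
Let φ = \Diamond \Diamond p. Evaluate φ at each world:
  a (successors {b, d, f, g, i}): φ is true.
  b (successors {b, d, f, j}): φ is true.
  c (successors {a, b}): φ is true.
  d (successors {h, j}): φ is true.
  e (successors {h}): φ is true.
  f (successors {c, d}): φ is true.
  g (successors {d, i, j}): φ is true.
  h (successors {b, d, g, j}): φ is true.
  i (successors {h, i}): φ is true.
  j (successors {e, g}): φ is true.
For instance, at e:
  At e: \Diamond \Diamond p requires \Diamond p at some successor in {h}.
    \Diamond p holds at h, so \Diamond \Diamond p is true at e.
      At h: \Diamond p requires p at some successor in {b, d, g, j}.
        p holds at d, so \Diamond p is true at h.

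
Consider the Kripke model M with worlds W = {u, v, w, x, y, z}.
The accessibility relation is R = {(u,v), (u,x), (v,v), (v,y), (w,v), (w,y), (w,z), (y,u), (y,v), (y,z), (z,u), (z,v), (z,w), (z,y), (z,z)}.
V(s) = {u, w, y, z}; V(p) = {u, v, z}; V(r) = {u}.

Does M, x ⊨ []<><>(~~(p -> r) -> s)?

Yes

Recall that []ψ holds at a world iff ψ holds at every accessible world, and <>ψ holds iff ψ holds at some accessible world.
At x: no accessible worlds, so []<><>(~~(p -> r) -> s) holds vacuously.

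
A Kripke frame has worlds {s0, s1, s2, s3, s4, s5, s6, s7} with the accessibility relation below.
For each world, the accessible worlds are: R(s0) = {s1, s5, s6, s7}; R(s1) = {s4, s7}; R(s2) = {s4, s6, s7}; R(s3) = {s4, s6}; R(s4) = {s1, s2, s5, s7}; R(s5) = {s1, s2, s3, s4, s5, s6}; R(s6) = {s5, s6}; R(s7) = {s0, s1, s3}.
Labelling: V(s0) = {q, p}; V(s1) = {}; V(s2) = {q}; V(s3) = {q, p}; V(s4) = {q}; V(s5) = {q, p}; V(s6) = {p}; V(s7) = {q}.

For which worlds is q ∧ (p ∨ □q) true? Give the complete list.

Recall that □ψ holds at a world iff ψ holds at every accessible world, and ◇ψ holds iff ψ holds at some accessible world.
Let φ = q ∧ (p ∨ □q). Evaluate φ at each world:
  s0 (successors {s1, s5, s6, s7}): φ is true.
  s1 (successors {s4, s7}): φ is false.
  s2 (successors {s4, s6, s7}): φ is false.
  s3 (successors {s4, s6}): φ is true.
  s4 (successors {s1, s2, s5, s7}): φ is false.
  s5 (successors {s1, s2, s3, s4, s5, s6}): φ is true.
  s6 (successors {s5, s6}): φ is false.
  s7 (successors {s0, s1, s3}): φ is false.
For instance, at s1:
  At s1: q is false, p ∨ □q is true, so q ∧ (p ∨ □q) is false.
    At s1: p is false, □q is true, so p ∨ □q is true.
      At s1: □q requires q at every successor {s4, s7}.
        At s4: q is true.
        At s7: q is true.
      So □q is true at s1.
Satisfying worlds: {s0, s3, s5}

s0, s3, s5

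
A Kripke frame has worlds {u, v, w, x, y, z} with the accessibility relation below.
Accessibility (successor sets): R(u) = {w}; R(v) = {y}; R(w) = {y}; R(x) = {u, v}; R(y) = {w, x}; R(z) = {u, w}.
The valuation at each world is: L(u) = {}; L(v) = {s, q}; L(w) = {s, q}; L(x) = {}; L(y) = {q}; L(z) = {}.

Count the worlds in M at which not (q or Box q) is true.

2

Let φ = not (q or Box q). Evaluate φ at each world:
  u (successors {w}): φ is false.
  v (successors {y}): φ is false.
  w (successors {y}): φ is false.
  x (successors {u, v}): φ is true.
  y (successors {w, x}): φ is false.
  z (successors {u, w}): φ is true.
For instance, at y:
  At y: q or Box q is true, so not (q or Box q) is false.
    At y: q is true, Box q is false, so q or Box q is true.
      At y: Box q requires q at every successor {w, x}.
        q fails at x, so Box q is false at y.
Satisfying worlds: {x, z}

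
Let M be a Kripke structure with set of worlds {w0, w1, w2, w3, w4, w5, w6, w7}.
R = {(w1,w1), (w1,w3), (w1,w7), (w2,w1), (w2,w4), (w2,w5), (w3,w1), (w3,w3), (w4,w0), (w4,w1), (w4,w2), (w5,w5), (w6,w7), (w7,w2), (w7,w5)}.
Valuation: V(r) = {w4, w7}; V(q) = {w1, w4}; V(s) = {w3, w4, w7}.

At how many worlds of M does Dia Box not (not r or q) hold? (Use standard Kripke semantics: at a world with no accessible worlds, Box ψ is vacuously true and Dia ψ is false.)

1

Let φ = Dia Box not (not r or q). Evaluate φ at each world:
  w0 (successors ∅): φ is false.
  w1 (successors {w1, w3, w7}): φ is false.
  w2 (successors {w1, w4, w5}): φ is false.
  w3 (successors {w1, w3}): φ is false.
  w4 (successors {w0, w1, w2}): φ is true.
  w5 (successors {w5}): φ is false.
  w6 (successors {w7}): φ is false.
  w7 (successors {w2, w5}): φ is false.
For instance, at w5:
  At w5: Dia Box not (not r or q) requires Box not (not r or q) at some successor in {w5}.
    At w5: Box not (not r or q) is false.
  So Dia Box not (not r or q) is false at w5.
Satisfying worlds: {w4}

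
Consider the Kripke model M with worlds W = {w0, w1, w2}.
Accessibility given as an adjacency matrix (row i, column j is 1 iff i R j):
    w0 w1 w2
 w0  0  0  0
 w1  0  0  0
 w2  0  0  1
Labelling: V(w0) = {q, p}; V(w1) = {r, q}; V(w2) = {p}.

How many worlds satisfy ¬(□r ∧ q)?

1

Recall that □ψ holds at a world iff ψ holds at every accessible world, and ◇ψ holds iff ψ holds at some accessible world.
Let φ = ¬(□r ∧ q). Evaluate φ at each world:
  w0 (successors ∅): φ is false.
  w1 (successors ∅): φ is false.
  w2 (successors {w2}): φ is true.
For instance, at w2:
  At w2: □r ∧ q is false, so ¬(□r ∧ q) is true.
    At w2: □r is false, q is false, so □r ∧ q is false.
      At w2: □r requires r at every successor {w2}.
        r fails at w2, so □r is false at w2.
Satisfying worlds: {w2}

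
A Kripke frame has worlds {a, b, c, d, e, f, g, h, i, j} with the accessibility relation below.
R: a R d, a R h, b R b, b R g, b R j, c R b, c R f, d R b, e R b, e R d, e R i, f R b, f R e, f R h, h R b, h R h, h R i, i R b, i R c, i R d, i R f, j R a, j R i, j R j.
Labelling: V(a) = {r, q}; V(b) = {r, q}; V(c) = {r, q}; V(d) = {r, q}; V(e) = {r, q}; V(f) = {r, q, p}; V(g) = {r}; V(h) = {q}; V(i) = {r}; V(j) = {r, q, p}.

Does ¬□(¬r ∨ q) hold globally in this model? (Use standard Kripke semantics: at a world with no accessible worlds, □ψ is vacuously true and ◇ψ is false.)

No

Recall that □ψ holds at a world iff ψ holds at every accessible world, and ◇ψ holds iff ψ holds at some accessible world.
Let φ = ¬□(¬r ∨ q). Evaluate φ at each world:
  a (successors {d, h}): φ is false.
  b (successors {b, g, j}): φ is true.
  c (successors {b, f}): φ is false.
  d (successors {b}): φ is false.
  e (successors {b, d, i}): φ is true.
  f (successors {b, e, h}): φ is false.
  g (successors ∅): φ is false.
  h (successors {b, h, i}): φ is true.
  i (successors {b, c, d, f}): φ is false.
  j (successors {a, i, j}): φ is true.
Detail at a (counterexample):
  At a: □(¬r ∨ q) is true, so ¬□(¬r ∨ q) is false.
    At a: □(¬r ∨ q) requires ¬r ∨ q at every successor {d, h}.
      At d: ¬r ∨ q is true.
      At h: ¬r ∨ q is true.
    So □(¬r ∨ q) is true at a.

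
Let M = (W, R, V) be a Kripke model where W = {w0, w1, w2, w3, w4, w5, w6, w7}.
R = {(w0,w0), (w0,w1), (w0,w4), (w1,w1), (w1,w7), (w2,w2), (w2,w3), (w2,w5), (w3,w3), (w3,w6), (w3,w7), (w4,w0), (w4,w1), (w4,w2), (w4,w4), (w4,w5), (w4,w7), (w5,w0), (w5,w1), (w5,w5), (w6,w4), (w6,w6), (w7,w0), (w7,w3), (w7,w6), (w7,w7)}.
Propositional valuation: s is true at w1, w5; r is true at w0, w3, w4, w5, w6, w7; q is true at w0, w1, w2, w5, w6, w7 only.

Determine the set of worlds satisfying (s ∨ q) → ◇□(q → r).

w1, w2, w3, w4, w6, w7

Recall that □ψ holds at a world iff ψ holds at every accessible world, and ◇ψ holds iff ψ holds at some accessible world.
Let φ = (s ∨ q) → ◇□(q → r). Evaluate φ at each world:
  w0 (successors {w0, w1, w4}): φ is false.
  w1 (successors {w1, w7}): φ is true.
  w2 (successors {w2, w3, w5}): φ is true.
  w3 (successors {w3, w6, w7}): φ is true.
  w4 (successors {w0, w1, w2, w4, w5, w7}): φ is true.
  w5 (successors {w0, w1, w5}): φ is false.
  w6 (successors {w4, w6}): φ is true.
  w7 (successors {w0, w3, w6, w7}): φ is true.
For instance, at w2:
  At w2: s ∨ q is true, ◇□(q → r) is true, so (s ∨ q) → ◇□(q → r) is true.
    At w2: ◇□(q → r) requires □(q → r) at some successor in {w2, w3, w5}.
      □(q → r) holds at w3, so ◇□(q → r) is true at w2.
Satisfying worlds: {w1, w2, w3, w4, w6, w7}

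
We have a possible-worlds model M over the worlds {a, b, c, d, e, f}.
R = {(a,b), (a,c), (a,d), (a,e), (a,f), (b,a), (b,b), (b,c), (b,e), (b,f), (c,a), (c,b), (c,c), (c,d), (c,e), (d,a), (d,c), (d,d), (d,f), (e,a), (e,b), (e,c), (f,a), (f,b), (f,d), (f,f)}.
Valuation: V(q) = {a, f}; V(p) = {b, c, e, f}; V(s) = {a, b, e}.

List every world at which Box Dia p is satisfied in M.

Let φ = Box Dia p. Evaluate φ at each world:
  a (successors {b, c, d, e, f}): φ is true.
  b (successors {a, b, c, e, f}): φ is true.
  c (successors {a, b, c, d, e}): φ is true.
  d (successors {a, c, d, f}): φ is true.
  e (successors {a, b, c}): φ is true.
  f (successors {a, b, d, f}): φ is true.
For instance, at d:
  At d: Box Dia p requires Dia p at every successor {a, c, d, f}.
    At a: Dia p is true.
    At c: Dia p is true.
    At d: Dia p is true.
    At f: Dia p is true.
  So Box Dia p is true at d.
Satisfying worlds: {a, b, c, d, e, f}

a, b, c, d, e, f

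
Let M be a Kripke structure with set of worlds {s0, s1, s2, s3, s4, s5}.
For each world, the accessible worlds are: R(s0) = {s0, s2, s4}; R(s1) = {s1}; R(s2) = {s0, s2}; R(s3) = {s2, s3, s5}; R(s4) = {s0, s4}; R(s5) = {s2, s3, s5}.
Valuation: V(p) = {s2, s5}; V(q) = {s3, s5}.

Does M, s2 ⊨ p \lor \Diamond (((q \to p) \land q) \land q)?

At s2: p is true, \Diamond (((q \to p) \land q) \land q) is false, so p \lor \Diamond (((q \to p) \land q) \land q) is true.
  At s2: \Diamond (((q \to p) \land q) \land q) requires ((q \to p) \land q) \land q at some successor in {s0, s2}.
    At s0: ((q \to p) \land q) \land q is false.
    At s2: ((q \to p) \land q) \land q is false.
  So \Diamond (((q \to p) \land q) \land q) is false at s2.

Yes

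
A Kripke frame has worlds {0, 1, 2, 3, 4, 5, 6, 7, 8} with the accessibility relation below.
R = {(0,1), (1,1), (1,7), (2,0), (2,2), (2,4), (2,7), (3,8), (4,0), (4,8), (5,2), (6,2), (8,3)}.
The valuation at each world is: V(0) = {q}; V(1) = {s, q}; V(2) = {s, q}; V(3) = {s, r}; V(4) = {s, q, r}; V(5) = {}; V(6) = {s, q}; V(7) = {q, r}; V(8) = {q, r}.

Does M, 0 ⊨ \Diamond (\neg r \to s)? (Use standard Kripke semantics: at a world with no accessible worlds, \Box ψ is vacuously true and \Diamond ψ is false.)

Yes

At 0: \Diamond (\neg r \to s) requires \neg r \to s at some successor in {1}.
  \neg r \to s holds at 1, so \Diamond (\neg r \to s) is true at 0.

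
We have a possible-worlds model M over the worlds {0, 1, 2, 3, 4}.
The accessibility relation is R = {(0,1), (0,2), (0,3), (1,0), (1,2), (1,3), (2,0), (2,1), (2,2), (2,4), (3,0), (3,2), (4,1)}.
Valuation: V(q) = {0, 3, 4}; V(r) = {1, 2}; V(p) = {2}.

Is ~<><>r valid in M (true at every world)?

Let φ = ~<><>r. Evaluate φ at each world:
  0 (successors {1, 2, 3}): φ is false.
  1 (successors {0, 2, 3}): φ is false.
  2 (successors {0, 1, 2, 4}): φ is false.
  3 (successors {0, 2}): φ is false.
  4 (successors {1}): φ is false.
Detail at 0 (counterexample):
  At 0: <><>r is true, so ~<><>r is false.
    At 0: <><>r requires <>r at some successor in {1, 2, 3}.
      <>r holds at 1, so <><>r is true at 0.

No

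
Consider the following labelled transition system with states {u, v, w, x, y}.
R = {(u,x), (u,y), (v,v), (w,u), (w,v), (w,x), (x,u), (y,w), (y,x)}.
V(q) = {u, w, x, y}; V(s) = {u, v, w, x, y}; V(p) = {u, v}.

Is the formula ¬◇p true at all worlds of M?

No

Let φ = ¬◇p. Evaluate φ at each world:
  u (successors {x, y}): φ is true.
  v (successors {v}): φ is false.
  w (successors {u, v, x}): φ is false.
  x (successors {u}): φ is false.
  y (successors {w, x}): φ is true.
Detail at v (counterexample):
  At v: ◇p is true, so ¬◇p is false.
    At v: ◇p requires p at some successor in {v}.
      p holds at v, so ◇p is true at v.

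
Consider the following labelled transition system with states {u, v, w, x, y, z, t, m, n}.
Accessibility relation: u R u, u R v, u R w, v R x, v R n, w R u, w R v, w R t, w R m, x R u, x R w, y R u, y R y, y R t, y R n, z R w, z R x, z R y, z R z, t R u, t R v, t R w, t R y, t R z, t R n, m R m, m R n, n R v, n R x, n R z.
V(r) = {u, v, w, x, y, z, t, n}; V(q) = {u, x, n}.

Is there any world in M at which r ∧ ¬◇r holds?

Let φ = r ∧ ¬◇r. Evaluate φ at each world:
  u (successors {u, v, w}): φ is false.
  v (successors {x, n}): φ is false.
  w (successors {u, v, t, m}): φ is false.
  x (successors {u, w}): φ is false.
  y (successors {u, y, t, n}): φ is false.
  z (successors {w, x, y, z}): φ is false.
  t (successors {u, v, w, y, z, n}): φ is false.
  m (successors {m, n}): φ is false.
  n (successors {v, x, z}): φ is false.
For instance, at w:
  At w: r is true, ¬◇r is false, so r ∧ ¬◇r is false.
    At w: ◇r is true, so ¬◇r is false.
      At w: ◇r requires r at some successor in {u, v, t, m}.
        r holds at u, so ◇r is true at w.

No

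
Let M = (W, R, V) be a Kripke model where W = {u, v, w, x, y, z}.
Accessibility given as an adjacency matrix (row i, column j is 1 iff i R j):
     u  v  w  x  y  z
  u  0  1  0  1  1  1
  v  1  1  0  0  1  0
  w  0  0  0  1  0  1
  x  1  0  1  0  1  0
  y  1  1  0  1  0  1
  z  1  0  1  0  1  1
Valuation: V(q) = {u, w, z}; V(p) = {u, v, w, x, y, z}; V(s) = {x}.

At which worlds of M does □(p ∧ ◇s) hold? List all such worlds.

x

Let φ = □(p ∧ ◇s). Evaluate φ at each world:
  u (successors {v, x, y, z}): φ is false.
  v (successors {u, v, y}): φ is false.
  w (successors {x, z}): φ is false.
  x (successors {u, w, y}): φ is true.
  y (successors {u, v, x, z}): φ is false.
  z (successors {u, w, y, z}): φ is false.
For instance, at w:
  At w: □(p ∧ ◇s) requires p ∧ ◇s at every successor {x, z}.
    p ∧ ◇s fails at x, so □(p ∧ ◇s) is false at w.
      At x: p is true, ◇s is false, so p ∧ ◇s is false.
Satisfying worlds: {x}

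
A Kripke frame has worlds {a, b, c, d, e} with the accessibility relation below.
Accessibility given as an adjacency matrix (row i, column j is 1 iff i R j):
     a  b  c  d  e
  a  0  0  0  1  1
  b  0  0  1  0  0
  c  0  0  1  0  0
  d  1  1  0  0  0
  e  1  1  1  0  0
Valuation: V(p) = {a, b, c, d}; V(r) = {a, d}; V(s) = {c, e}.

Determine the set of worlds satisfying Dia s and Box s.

Let φ = Dia s and Box s. Evaluate φ at each world:
  a (successors {d, e}): φ is false.
  b (successors {c}): φ is true.
  c (successors {c}): φ is true.
  d (successors {a, b}): φ is false.
  e (successors {a, b, c}): φ is false.
For instance, at b:
  At b: Dia s is true, Box s is true, so Dia s and Box s is true.
    At b: Dia s requires s at some successor in {c}.
      s holds at c, so Dia s is true at b.
    At b: Box s requires s at every successor {c}.
      At c: s is true.
    So Box s is true at b.
Satisfying worlds: {b, c}

b, c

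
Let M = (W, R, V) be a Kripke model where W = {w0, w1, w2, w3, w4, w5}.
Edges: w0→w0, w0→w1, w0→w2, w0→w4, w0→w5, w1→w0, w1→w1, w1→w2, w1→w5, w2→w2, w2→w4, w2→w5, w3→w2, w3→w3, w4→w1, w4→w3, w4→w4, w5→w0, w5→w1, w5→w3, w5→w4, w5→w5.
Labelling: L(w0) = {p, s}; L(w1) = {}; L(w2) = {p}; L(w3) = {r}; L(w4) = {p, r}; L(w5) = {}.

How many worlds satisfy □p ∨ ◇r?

5

Let φ = □p ∨ ◇r. Evaluate φ at each world:
  w0 (successors {w0, w1, w2, w4, w5}): φ is true.
  w1 (successors {w0, w1, w2, w5}): φ is false.
  w2 (successors {w2, w4, w5}): φ is true.
  w3 (successors {w2, w3}): φ is true.
  w4 (successors {w1, w3, w4}): φ is true.
  w5 (successors {w0, w1, w3, w4, w5}): φ is true.
For instance, at w3:
  At w3: □p is false, ◇r is true, so □p ∨ ◇r is true.
    At w3: □p requires p at every successor {w2, w3}.
      p fails at w3, so □p is false at w3.
    At w3: ◇r requires r at some successor in {w2, w3}.
      r holds at w3, so ◇r is true at w3.
Satisfying worlds: {w0, w2, w3, w4, w5}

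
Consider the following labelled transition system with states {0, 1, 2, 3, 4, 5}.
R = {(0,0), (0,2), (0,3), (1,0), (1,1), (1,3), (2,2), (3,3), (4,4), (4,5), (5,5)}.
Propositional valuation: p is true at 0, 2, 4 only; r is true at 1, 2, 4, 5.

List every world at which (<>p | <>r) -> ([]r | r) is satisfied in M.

1, 2, 3, 4, 5

Let φ = (<>p | <>r) -> ([]r | r). Evaluate φ at each world:
  0 (successors {0, 2, 3}): φ is false.
  1 (successors {0, 1, 3}): φ is true.
  2 (successors {2}): φ is true.
  3 (successors {3}): φ is true.
  4 (successors {4, 5}): φ is true.
  5 (successors {5}): φ is true.
For instance, at 5:
  At 5: <>p | <>r is true, []r | r is true, so (<>p | <>r) -> ([]r | r) is true.
    At 5: <>p is false, <>r is true, so <>p | <>r is true.
      At 5: <>p requires p at some successor in {5}.
        At 5: p is false.
      So <>p is false at 5.
      At 5: <>r requires r at some successor in {5}.
        r holds at 5, so <>r is true at 5.
    At 5: []r is true, r is true, so []r | r is true.
      At 5: []r requires r at every successor {5}.
        At 5: r is true.
      So []r is true at 5.
Satisfying worlds: {1, 2, 3, 4, 5}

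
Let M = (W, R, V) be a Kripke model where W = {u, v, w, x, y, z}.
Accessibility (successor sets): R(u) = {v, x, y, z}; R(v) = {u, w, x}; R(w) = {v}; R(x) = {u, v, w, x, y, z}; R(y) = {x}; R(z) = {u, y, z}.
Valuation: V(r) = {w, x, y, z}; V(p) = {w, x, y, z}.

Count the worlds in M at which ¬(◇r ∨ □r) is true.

1

Let φ = ¬(◇r ∨ □r). Evaluate φ at each world:
  u (successors {v, x, y, z}): φ is false.
  v (successors {u, w, x}): φ is false.
  w (successors {v}): φ is true.
  x (successors {u, v, w, x, y, z}): φ is false.
  y (successors {x}): φ is false.
  z (successors {u, y, z}): φ is false.
For instance, at z:
  At z: ◇r ∨ □r is true, so ¬(◇r ∨ □r) is false.
    At z: ◇r is true, □r is false, so ◇r ∨ □r is true.
      At z: ◇r requires r at some successor in {u, y, z}.
        r holds at y, so ◇r is true at z.
      At z: □r requires r at every successor {u, y, z}.
        r fails at u, so □r is false at z.
Satisfying worlds: {w}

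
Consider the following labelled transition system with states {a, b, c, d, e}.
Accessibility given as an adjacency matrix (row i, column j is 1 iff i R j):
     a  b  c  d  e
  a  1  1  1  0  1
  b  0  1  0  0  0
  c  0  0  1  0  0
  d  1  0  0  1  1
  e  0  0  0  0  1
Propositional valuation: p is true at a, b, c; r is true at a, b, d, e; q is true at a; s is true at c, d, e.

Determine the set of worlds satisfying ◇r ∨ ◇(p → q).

a, b, d, e

Let φ = ◇r ∨ ◇(p → q). Evaluate φ at each world:
  a (successors {a, b, c, e}): φ is true.
  b (successors {b}): φ is true.
  c (successors {c}): φ is false.
  d (successors {a, d, e}): φ is true.
  e (successors {e}): φ is true.
For instance, at a:
  At a: ◇r is true, ◇(p → q) is true, so ◇r ∨ ◇(p → q) is true.
    At a: ◇r requires r at some successor in {a, b, c, e}.
      r holds at a, so ◇r is true at a.
    At a: ◇(p → q) requires p → q at some successor in {a, b, c, e}.
      p → q holds at a, so ◇(p → q) is true at a.
Satisfying worlds: {a, b, d, e}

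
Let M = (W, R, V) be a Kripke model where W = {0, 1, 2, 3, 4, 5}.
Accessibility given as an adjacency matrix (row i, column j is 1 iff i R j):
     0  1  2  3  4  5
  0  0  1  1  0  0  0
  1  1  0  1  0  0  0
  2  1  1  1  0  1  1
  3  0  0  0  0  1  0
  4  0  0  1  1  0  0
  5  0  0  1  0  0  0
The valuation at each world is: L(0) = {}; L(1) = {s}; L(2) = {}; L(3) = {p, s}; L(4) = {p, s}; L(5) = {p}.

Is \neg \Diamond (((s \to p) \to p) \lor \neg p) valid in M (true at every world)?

Let φ = \neg \Diamond (((s \to p) \to p) \lor \neg p). Evaluate φ at each world:
  0 (successors {1, 2}): φ is false.
  1 (successors {0, 2}): φ is false.
  2 (successors {0, 1, 2, 4, 5}): φ is false.
  3 (successors {4}): φ is false.
  4 (successors {2, 3}): φ is false.
  5 (successors {2}): φ is false.
Detail at 0 (counterexample):
  At 0: \Diamond (((s \to p) \to p) \lor \neg p) is true, so \neg \Diamond (((s \to p) \to p) \lor \neg p) is false.
    At 0: \Diamond (((s \to p) \to p) \lor \neg p) requires ((s \to p) \to p) \lor \neg p at some successor in {1, 2}.
      ((s \to p) \to p) \lor \neg p holds at 1, so \Diamond (((s \to p) \to p) \lor \neg p) is true at 0.

No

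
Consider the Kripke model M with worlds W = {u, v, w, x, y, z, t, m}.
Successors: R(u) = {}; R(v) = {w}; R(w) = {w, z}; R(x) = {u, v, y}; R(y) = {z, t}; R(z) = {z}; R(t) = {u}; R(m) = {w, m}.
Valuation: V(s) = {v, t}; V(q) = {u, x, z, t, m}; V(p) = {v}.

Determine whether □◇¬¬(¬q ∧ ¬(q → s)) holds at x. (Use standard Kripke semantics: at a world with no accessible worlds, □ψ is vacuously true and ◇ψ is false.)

Recall that □ψ holds at a world iff ψ holds at every accessible world, and ◇ψ holds iff ψ holds at some accessible world.
At x: □◇¬¬(¬q ∧ ¬(q → s)) requires ◇¬¬(¬q ∧ ¬(q → s)) at every successor {u, v, y}.
  ◇¬¬(¬q ∧ ¬(q → s)) fails at u, so □◇¬¬(¬q ∧ ¬(q → s)) is false at x.
    At u: no accessible worlds, so ◇¬¬(¬q ∧ ¬(q → s)) is false.

No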